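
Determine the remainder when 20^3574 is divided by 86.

Compute successive squares:
3574 in binary is 110111110110, i.e. 3574 = 2048 + 1024 + 256 + 128 + 64 + 32 + 16 + 4 + 2.
20^1 ≡ 20 (mod 86)
20^2 ≡ 20^2 = 400 ≡ 56 (mod 86)
20^4 ≡ 56^2 = 3136 ≡ 40 (mod 86)
20^8 ≡ 40^2 = 1600 ≡ 52 (mod 86)
20^16 ≡ 52^2 = 2704 ≡ 38 (mod 86)
20^32 ≡ 38^2 = 1444 ≡ 68 (mod 86)
20^64 ≡ 68^2 = 4624 ≡ 66 (mod 86)
20^128 ≡ 66^2 = 4356 ≡ 56 (mod 86)
20^256 ≡ 56^2 = 3136 ≡ 40 (mod 86)
20^512 ≡ 40^2 = 1600 ≡ 52 (mod 86)
20^1024 ≡ 52^2 = 2704 ≡ 38 (mod 86)
20^2048 ≡ 38^2 = 1444 ≡ 68 (mod 86)
20^3574 = 20^2048 · 20^1024 · 20^256 · 20^128 · 20^64 · 20^32 · 20^16 · 20^4 · 20^2 ≡ 68 · 38 · 40 · 56 · 66 · 68 · 38 · 40 · 56 (mod 86).
Accumulate the product:
68 · 38 = 2584 ≡ 4
4 · 40 = 160 ≡ 74
74 · 56 = 4144 ≡ 16
16 · 66 = 1056 ≡ 24
24 · 68 = 1632 ≡ 84
84 · 38 = 3192 ≡ 10
10 · 40 = 400 ≡ 56
56 · 56 = 3136 ≡ 40

40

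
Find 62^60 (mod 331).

1

By square-and-multiply:
60 in binary is 111100, i.e. 60 = 32 + 16 + 8 + 4.
62^1 ≡ 62 (mod 331)
62^2 ≡ 62^2 = 3844 ≡ 203 (mod 331)
62^4 ≡ 203^2 = 41209 ≡ 165 (mod 331)
62^8 ≡ 165^2 = 27225 ≡ 83 (mod 331)
62^16 ≡ 83^2 = 6889 ≡ 269 (mod 331)
62^32 ≡ 269^2 = 72361 ≡ 203 (mod 331)
62^60 = 62^32 × 62^16 × 62^8 × 62^4 ≡ 203 × 269 × 83 × 165 (mod 331).
Accumulate the product:
203 × 269 = 54607 ≡ 323
323 × 83 = 26809 ≡ 329
329 × 165 = 54285 ≡ 1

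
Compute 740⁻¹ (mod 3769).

1584

By the extended Euclidean algorithm:
3769 = 5×740 + 69
740 = 10×69 + 50
69 = 1×50 + 19
50 = 2×19 + 12
19 = 1×12 + 7
12 = 1×7 + 5
7 = 1×5 + 2
5 = 2×2 + 1
2 = 2×1 + 0
gcd(740, 3769) = 1, so the inverse exists.
Back-substitute for 1:
1 = 1×5 − 2×2
  = −2×7 + 3×5
  = 3×12 − 5×7
  = −5×19 + 8×12
  = 8×50 − 21×19
  = −21×69 + 29×50
  = 29×740 − 311×69
  = −311×3769 + 1584×740
So 740⁻¹ ≡ 1584 (mod 3769).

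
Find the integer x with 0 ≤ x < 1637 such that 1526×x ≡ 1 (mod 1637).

1578

Apply the Euclidean algorithm and back-substitute:
1637 = 1×1526 + 111
1526 = 13×111 + 83
111 = 1×83 + 28
83 = 2×28 + 27
28 = 1×27 + 1
27 = 27×1 + 0
gcd(1526, 1637) = 1, so the inverse exists.
Bézout: 1 = 55×1637 − 59×1526.
So 1526⁻¹ ≡ −59 ≡ 1578 (mod 1637).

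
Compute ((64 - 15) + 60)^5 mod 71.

64 - 15 = 49
49 + 60 = 109 ≡ 38 (mod 71)
(38)^5 ≡ 20 (mod 71)

20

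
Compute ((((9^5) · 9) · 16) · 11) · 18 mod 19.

2

(9)^5 ≡ 16 (mod 19)
16 · 9 = 144 ≡ 11 (mod 19)
11 · 16 = 176 ≡ 5 (mod 19)
5 · 11 = 55 ≡ 17 (mod 19)
17 · 18 = 306 ≡ 2 (mod 19)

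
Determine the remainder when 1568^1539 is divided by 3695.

1062

Using repeated squaring:
1568^1 ≡ 1568 (mod 3695)
1568^2 ≡ 1568^2 = 2458624 ≡ 1449 (mod 3695)
1568^4 ≡ 1449^2 = 2099601 ≡ 841 (mod 3695)
1568^8 ≡ 841^2 = 707281 ≡ 1536 (mod 3695)
1568^16 ≡ 1536^2 = 2359296 ≡ 1886 (mod 3695)
1568^32 ≡ 1886^2 = 3556996 ≡ 2406 (mod 3695)
1568^64 ≡ 2406^2 = 5788836 ≡ 2466 (mod 3695)
1568^128 ≡ 2466^2 = 6081156 ≡ 2881 (mod 3695)
1568^256 ≡ 2881^2 = 8300161 ≡ 1191 (mod 3695)
1568^512 ≡ 1191^2 = 1418481 ≡ 3296 (mod 3695)
1568^1024 ≡ 3296^2 = 10863616 ≡ 316 (mod 3695)
1568^1539 = 1568^1024 * 1568^512 * 1568^2 * 1568^1 ≡ 316 * 3296 * 1449 * 1568 (mod 3695).
Accumulate the product:
316 * 3296 = 1041536 ≡ 3241
3241 * 1449 = 4696209 ≡ 3559
3559 * 1568 = 5580512 ≡ 1062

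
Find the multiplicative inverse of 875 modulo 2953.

Apply the Euclidean algorithm and back-substitute:
2953 = 3×875 + 328
875 = 2×328 + 219
328 = 1×219 + 109
219 = 2×109 + 1
109 = 109×1 + 0
gcd(875, 2953) = 1, so the inverse exists.
Back-substitute for 1:
1 = 1×219 − 2×109
  = −2×328 + 3×219
  = 3×875 − 8×328
  = −8×2953 + 27×875
So 875⁻¹ ≡ 27 (mod 2953).

27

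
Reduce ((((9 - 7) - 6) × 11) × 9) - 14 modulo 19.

9 - 7 = 2
2 - 6 = -4 ≡ 15 (mod 19)
15 × 11 = 165 ≡ 13 (mod 19)
13 × 9 = 117 ≡ 3 (mod 19)
3 - 14 = -11 ≡ 8 (mod 19)

8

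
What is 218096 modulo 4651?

4150

218096 = 46×4651 + 4150, so 218096 ≡ 4150 (mod 4651).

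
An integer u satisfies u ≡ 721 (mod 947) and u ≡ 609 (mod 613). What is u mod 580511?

947⁻¹ mod 613: 947·457 ≡ 1 (mod 613), so 947⁻¹ ≡ 457.
u = 721 + 947·((609 − 721)·457 mod 613) = 721 + 947·308 = 292397.

292397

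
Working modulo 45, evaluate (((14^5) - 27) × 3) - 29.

(14)^5 ≡ 29 (mod 45)
29 - 27 = 2
2 × 3 = 6
6 - 29 = -23 ≡ 22 (mod 45)

22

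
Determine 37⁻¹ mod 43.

7

Apply the Euclidean algorithm and back-substitute:
43 = 1*37 + 6
37 = 6*6 + 1
6 = 6*1 + 0
gcd(37, 43) = 1, so the inverse exists.
Back-substitute for 1:
1 = 1*37 − 6*6
  = −6*43 + 7*37
So 37⁻¹ ≡ 7 (mod 43).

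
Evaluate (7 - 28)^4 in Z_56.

49

7 - 28 = -21 ≡ 35 (mod 56)
(35)^4 ≡ 49 (mod 56)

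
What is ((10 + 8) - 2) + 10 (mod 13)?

0

10 + 8 = 18 ≡ 5 (mod 13)
5 - 2 = 3
3 + 10 = 13 ≡ 0 (mod 13)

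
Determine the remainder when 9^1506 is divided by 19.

7

By square-and-multiply:
9^1 ≡ 9 (mod 19)
9^2 ≡ 9^2 = 81 ≡ 5 (mod 19)
9^4 ≡ 5^2 = 25 ≡ 6 (mod 19)
9^8 ≡ 6^2 = 36 ≡ 17 (mod 19)
9^16 ≡ 17^2 = 289 ≡ 4 (mod 19)
9^32 ≡ 4^2 = 16 (mod 19)
9^64 ≡ 16^2 = 256 ≡ 9 (mod 19)
9^128 ≡ 9^2 = 81 ≡ 5 (mod 19)
9^256 ≡ 5^2 = 25 ≡ 6 (mod 19)
9^512 ≡ 6^2 = 36 ≡ 17 (mod 19)
9^1024 ≡ 17^2 = 289 ≡ 4 (mod 19)
9^1506 = 9^1024 × 9^256 × 9^128 × 9^64 × 9^32 × 9^2 ≡ 4 × 6 × 5 × 9 × 16 × 5 (mod 19).
Accumulate the product:
4 × 6 = 24 ≡ 5
5 × 5 = 25 ≡ 6
6 × 9 = 54 ≡ 16
16 × 16 = 256 ≡ 9
9 × 5 = 45 ≡ 7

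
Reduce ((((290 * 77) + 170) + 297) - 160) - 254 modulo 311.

302

290 * 77 = 22330 ≡ 249 (mod 311)
249 + 170 = 419 ≡ 108 (mod 311)
108 + 297 = 405 ≡ 94 (mod 311)
94 - 160 = -66 ≡ 245 (mod 311)
245 - 254 = -9 ≡ 302 (mod 311)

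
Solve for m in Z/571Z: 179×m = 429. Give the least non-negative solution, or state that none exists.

382

gcd(179, 571) = 1, so a unique solution mod 571 exists.
179⁻¹ ≡ 319 (mod 571).
m ≡ 319×429 ≡ 382 (mod 571).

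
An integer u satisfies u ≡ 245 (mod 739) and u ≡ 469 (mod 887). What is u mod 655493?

739⁻¹ mod 887: 739*881 ≡ 1 (mod 887), so 739⁻¹ ≡ 881.
u = 245 + 739*((469 − 245)*881 mod 887) = 245 + 739*430 = 318015.
Check: 318015 mod 739 = 245, 318015 mod 887 = 469. ✓

318015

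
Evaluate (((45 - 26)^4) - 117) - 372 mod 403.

66

45 - 26 = 19
(19)^4 ≡ 152 (mod 403)
152 - 117 = 35
35 - 372 = -337 ≡ 66 (mod 403)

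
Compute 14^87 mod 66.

20

Compute successive squares:
87 in binary is 1010111, i.e. 87 = 64 + 16 + 4 + 2 + 1.
14^1 ≡ 14 (mod 66)
14^2 ≡ 14^2 = 196 ≡ 64 (mod 66)
14^4 ≡ 64^2 = 4096 ≡ 4 (mod 66)
14^8 ≡ 4^2 = 16 (mod 66)
14^16 ≡ 16^2 = 256 ≡ 58 (mod 66)
14^32 ≡ 58^2 = 3364 ≡ 64 (mod 66)
14^64 ≡ 64^2 = 4096 ≡ 4 (mod 66)
14^87 = 14^64 × 14^16 × 14^4 × 14^2 × 14^1 ≡ 4 × 58 × 4 × 64 × 14 (mod 66).
Accumulate the product:
4 × 58 = 232 ≡ 34
34 × 4 = 136 ≡ 4
4 × 64 = 256 ≡ 58
58 × 14 = 812 ≡ 20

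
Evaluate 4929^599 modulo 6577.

599 in binary is 1001010111, i.e. 599 = 512 + 64 + 16 + 4 + 2 + 1.
4929^1 ≡ 4929 (mod 6577)
4929^2 ≡ 4929^2 = 24295041 ≡ 6180 (mod 6577)
4929^4 ≡ 6180^2 = 38192400 ≡ 6338 (mod 6577)
4929^8 ≡ 6338^2 = 40170244 ≡ 4505 (mod 6577)
4929^16 ≡ 4505^2 = 20295025 ≡ 4980 (mod 6577)
4929^32 ≡ 4980^2 = 24800400 ≡ 5110 (mod 6577)
4929^64 ≡ 5110^2 = 26112100 ≡ 1410 (mod 6577)
4929^128 ≡ 1410^2 = 1988100 ≡ 1846 (mod 6577)
4929^256 ≡ 1846^2 = 3407716 ≡ 830 (mod 6577)
4929^512 ≡ 830^2 = 688900 ≡ 4892 (mod 6577)
4929^599 = 4929^512 * 4929^64 * 4929^16 * 4929^4 * 4929^2 * 4929^1 ≡ 4892 * 1410 * 4980 * 6338 * 6180 * 4929 (mod 6577).
Accumulate the product:
4892 * 1410 = 6897720 ≡ 5024
5024 * 4980 = 25019520 ≡ 612
612 * 6338 = 3878856 ≡ 5003
5003 * 6180 = 30918540 ≡ 63
63 * 4929 = 310527 ≡ 1408

1408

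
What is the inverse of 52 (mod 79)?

38

By the extended Euclidean algorithm:
79 = 1*52 + 27
52 = 1*27 + 25
27 = 1*25 + 2
25 = 12*2 + 1
2 = 2*1 + 0
gcd(52, 79) = 1, so the inverse exists.
Bézout: 1 = −25*79 + 38*52.
So 52⁻¹ ≡ 38 (mod 79).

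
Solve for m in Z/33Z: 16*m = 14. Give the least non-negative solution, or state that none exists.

5

gcd(16, 33) = 1, so a unique solution mod 33 exists.
16⁻¹ ≡ 31 (mod 33).
m ≡ 31*14 ≡ 5 (mod 33).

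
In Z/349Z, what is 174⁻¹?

347

Apply the Euclidean algorithm and back-substitute:
349 = 2·174 + 1
174 = 174·1 + 0
gcd(174, 349) = 1, so the inverse exists.
Back-substitute for 1:
1 = 1·349 − 2·174
So 174⁻¹ ≡ −2 ≡ 347 (mod 349).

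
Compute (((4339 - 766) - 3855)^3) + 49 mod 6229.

4910

4339 - 766 = 3573
3573 - 3855 = -282 ≡ 5947 (mod 6229)
(5947)^3 ≡ 4861 (mod 6229)
4861 + 49 = 4910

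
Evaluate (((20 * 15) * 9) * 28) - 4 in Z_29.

20 * 15 = 300 ≡ 10 (mod 29)
10 * 9 = 90 ≡ 3 (mod 29)
3 * 28 = 84 ≡ 26 (mod 29)
26 - 4 = 22

22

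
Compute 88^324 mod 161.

By square-and-multiply:
324 in binary is 101000100, i.e. 324 = 256 + 64 + 4.
88^1 ≡ 88 (mod 161)
88^2 ≡ 88^2 = 7744 ≡ 16 (mod 161)
88^4 ≡ 16^2 = 256 ≡ 95 (mod 161)
88^8 ≡ 95^2 = 9025 ≡ 9 (mod 161)
88^16 ≡ 9^2 = 81 (mod 161)
88^32 ≡ 81^2 = 6561 ≡ 121 (mod 161)
88^64 ≡ 121^2 = 14641 ≡ 151 (mod 161)
88^128 ≡ 151^2 = 22801 ≡ 100 (mod 161)
88^256 ≡ 100^2 = 10000 ≡ 18 (mod 161)
88^324 = 88^256 · 88^64 · 88^4 ≡ 18 · 151 · 95 (mod 161).
Accumulate the product:
18 · 151 = 2718 ≡ 142
142 · 95 = 13490 ≡ 127

127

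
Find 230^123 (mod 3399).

230^1 ≡ 230 (mod 3399)
230^2 ≡ 230^2 = 52900 ≡ 1915 (mod 3399)
230^4 ≡ 1915^2 = 3667225 ≡ 3103 (mod 3399)
230^8 ≡ 3103^2 = 9628609 ≡ 2641 (mod 3399)
230^16 ≡ 2641^2 = 6974881 ≡ 133 (mod 3399)
230^32 ≡ 133^2 = 17689 ≡ 694 (mod 3399)
230^64 ≡ 694^2 = 481636 ≡ 2377 (mod 3399)
230^123 = 230^64 · 230^32 · 230^16 · 230^8 · 230^2 · 230^1 ≡ 2377 · 694 · 133 · 2641 · 1915 · 230 (mod 3399).
Accumulate the product:
2377 · 694 = 1649638 ≡ 1123
1123 · 133 = 149359 ≡ 3202
3202 · 2641 = 8456482 ≡ 3169
3169 · 1915 = 6068635 ≡ 1420
1420 · 230 = 326600 ≡ 296

296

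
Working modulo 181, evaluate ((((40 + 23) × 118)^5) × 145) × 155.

112

40 + 23 = 63
63 × 118 = 7434 ≡ 13 (mod 181)
(13)^5 ≡ 62 (mod 181)
62 × 145 = 8990 ≡ 121 (mod 181)
121 × 155 = 18755 ≡ 112 (mod 181)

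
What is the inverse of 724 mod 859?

789

859 = 1·724 + 135
724 = 5·135 + 49
135 = 2·49 + 37
49 = 1·37 + 12
37 = 3·12 + 1
12 = 12·1 + 0
gcd(724, 859) = 1, so the inverse exists.
Back-substitute for 1:
1 = 1·37 − 3·12
  = −3·49 + 4·37
  = 4·135 − 11·49
  = −11·724 + 59·135
  = 59·859 − 70·724
So 724⁻¹ ≡ −70 ≡ 789 (mod 859).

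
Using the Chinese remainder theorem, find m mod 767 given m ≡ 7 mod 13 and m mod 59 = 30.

384

13⁻¹ mod 59: 13×50 ≡ 1 (mod 59), so 13⁻¹ ≡ 50.
m = 7 + 13×((30 − 7)×50 mod 59) = 7 + 13×29 = 384.
Check: 384 mod 13 = 7, 384 mod 59 = 30. ✓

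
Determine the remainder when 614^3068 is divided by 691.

Using repeated squaring:
3068 in binary is 101111111100, i.e. 3068 = 2048 + 512 + 256 + 128 + 64 + 32 + 16 + 8 + 4.
614^1 ≡ 614 (mod 691)
614^2 ≡ 614^2 = 376996 ≡ 401 (mod 691)
614^4 ≡ 401^2 = 160801 ≡ 489 (mod 691)
614^8 ≡ 489^2 = 239121 ≡ 35 (mod 691)
614^16 ≡ 35^2 = 1225 ≡ 534 (mod 691)
614^32 ≡ 534^2 = 285156 ≡ 464 (mod 691)
614^64 ≡ 464^2 = 215296 ≡ 395 (mod 691)
614^128 ≡ 395^2 = 156025 ≡ 550 (mod 691)
614^256 ≡ 550^2 = 302500 ≡ 533 (mod 691)
614^512 ≡ 533^2 = 284089 ≡ 88 (mod 691)
614^1024 ≡ 88^2 = 7744 ≡ 143 (mod 691)
614^2048 ≡ 143^2 = 20449 ≡ 410 (mod 691)
614^3068 = 614^2048 · 614^512 · 614^256 · 614^128 · 614^64 · 614^32 · 614^16 · 614^8 · 614^4 ≡ 410 · 88 · 533 · 550 · 395 · 464 · 534 · 35 · 489 (mod 691).
Accumulate the product:
410 · 88 = 36080 ≡ 148
148 · 533 = 78884 ≡ 110
110 · 550 = 60500 ≡ 383
383 · 395 = 151285 ≡ 647
647 · 464 = 300208 ≡ 314
314 · 534 = 167676 ≡ 454
454 · 35 = 15890 ≡ 688
688 · 489 = 336432 ≡ 606

606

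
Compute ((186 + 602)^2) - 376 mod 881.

186 + 602 = 788
(788)^2 ≡ 720 (mod 881)
720 - 376 = 344

344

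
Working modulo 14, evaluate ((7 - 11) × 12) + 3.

11

7 - 11 = -4 ≡ 10 (mod 14)
10 × 12 = 120 ≡ 8 (mod 14)
8 + 3 = 11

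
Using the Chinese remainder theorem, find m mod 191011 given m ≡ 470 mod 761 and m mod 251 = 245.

50696

761⁻¹ mod 251: 761*157 ≡ 1 (mod 251), so 761⁻¹ ≡ 157.
m = 470 + 761*((245 − 470)*157 mod 251) = 470 + 761*66 = 50696.
Check: 50696 mod 761 = 470, 50696 mod 251 = 245. ✓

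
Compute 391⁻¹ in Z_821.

21

Run the extended Euclidean algorithm:
821 = 2*391 + 39
391 = 10*39 + 1
39 = 39*1 + 0
gcd(391, 821) = 1, so the inverse exists.
Back-substitute for 1:
1 = 1*391 − 10*39
  = −10*821 + 21*391
So 391⁻¹ ≡ 21 (mod 821).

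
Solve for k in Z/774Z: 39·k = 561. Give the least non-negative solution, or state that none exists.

gcd(39, 774) = 3, and 3 | 561, so solutions exist.
Divide through by 3: 13·k mod 258 = 187.
13⁻¹ ≡ 139 (mod 258).
k ≡ 139·187 ≡ 193 (mod 258).
The smallest non-negative solution is k = 193.

193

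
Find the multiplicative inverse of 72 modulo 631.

149

By the extended Euclidean algorithm:
631 = 8×72 + 55
72 = 1×55 + 17
55 = 3×17 + 4
17 = 4×4 + 1
4 = 4×1 + 0
gcd(72, 631) = 1, so the inverse exists.
Back-substitute for 1:
1 = 1×17 − 4×4
  = −4×55 + 13×17
  = 13×72 − 17×55
  = −17×631 + 149×72
So 72⁻¹ ≡ 149 (mod 631).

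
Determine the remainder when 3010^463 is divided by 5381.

Compute successive squares:
463 in binary is 111001111, i.e. 463 = 256 + 128 + 64 + 8 + 4 + 2 + 1.
3010^1 ≡ 3010 (mod 5381)
3010^2 ≡ 3010^2 = 9060100 ≡ 3877 (mod 5381)
3010^4 ≡ 3877^2 = 15031129 ≡ 1996 (mod 5381)
3010^8 ≡ 1996^2 = 3984016 ≡ 2076 (mod 5381)
3010^16 ≡ 2076^2 = 4309776 ≡ 4976 (mod 5381)
3010^32 ≡ 4976^2 = 24760576 ≡ 2595 (mod 5381)
3010^64 ≡ 2595^2 = 6734025 ≡ 2394 (mod 5381)
3010^128 ≡ 2394^2 = 5731236 ≡ 471 (mod 5381)
3010^256 ≡ 471^2 = 221841 ≡ 1220 (mod 5381)
3010^463 = 3010^256 · 3010^128 · 3010^64 · 3010^8 · 3010^4 · 3010^2 · 3010^1 ≡ 1220 · 471 · 2394 · 2076 · 1996 · 3877 · 3010 (mod 5381).
Accumulate the product:
1220 · 471 = 574620 ≡ 4234
4234 · 2394 = 10136196 ≡ 3773
3773 · 2076 = 7832748 ≡ 3393
3393 · 1996 = 6772428 ≡ 3130
3130 · 3877 = 12135010 ≡ 855
855 · 3010 = 2573550 ≡ 1432

1432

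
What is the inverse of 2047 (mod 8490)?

253

8490 = 4·2047 + 302
2047 = 6·302 + 235
302 = 1·235 + 67
235 = 3·67 + 34
67 = 1·34 + 33
34 = 1·33 + 1
33 = 33·1 + 0
gcd(2047, 8490) = 1, so the inverse exists.
Bézout: 1 = −61·8490 + 253·2047.
So 2047⁻¹ ≡ 253 (mod 8490).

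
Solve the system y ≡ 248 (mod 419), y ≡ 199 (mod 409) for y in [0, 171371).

15332

419⁻¹ mod 409: 419·41 ≡ 1 (mod 409), so 419⁻¹ ≡ 41.
y = 248 + 419·((199 − 248)·41 mod 409) = 248 + 419·36 = 15332.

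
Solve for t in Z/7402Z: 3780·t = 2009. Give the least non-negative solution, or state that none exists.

gcd(3780, 7402) = 2, and 2 does not divide 2009.
So the congruence has no solution.

no solution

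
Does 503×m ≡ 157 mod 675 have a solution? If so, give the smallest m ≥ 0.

gcd(503, 675) = 1, so a unique solution mod 675 exists.
503⁻¹ ≡ 467 (mod 675).
m ≡ 467×157 ≡ 419 (mod 675).

419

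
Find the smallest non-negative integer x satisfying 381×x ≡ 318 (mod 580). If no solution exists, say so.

gcd(381, 580) = 1, so a unique solution mod 580 exists.
381⁻¹ ≡ 341 (mod 580).
x ≡ 341×318 ≡ 558 (mod 580).

558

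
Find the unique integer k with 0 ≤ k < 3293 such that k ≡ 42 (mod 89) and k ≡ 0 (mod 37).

89⁻¹ mod 37: 89×5 ≡ 1 (mod 37), so 89⁻¹ ≡ 5.
k = 42 + 89×((0 − 42)×5 mod 37) = 42 + 89×12 = 1110.
Check: 1110 mod 89 = 42, 1110 mod 37 = 0. ✓

1110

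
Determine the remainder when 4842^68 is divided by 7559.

By square-and-multiply:
68 in binary is 1000100, i.e. 68 = 64 + 4.
4842^1 ≡ 4842 (mod 7559)
4842^2 ≡ 4842^2 = 23444964 ≡ 4505 (mod 7559)
4842^4 ≡ 4505^2 = 20295025 ≡ 6669 (mod 7559)
4842^8 ≡ 6669^2 = 44475561 ≡ 5964 (mod 7559)
4842^16 ≡ 5964^2 = 35569296 ≡ 4201 (mod 7559)
4842^32 ≡ 4201^2 = 17648401 ≡ 5695 (mod 7559)
4842^64 ≡ 5695^2 = 32433025 ≡ 4915 (mod 7559)
4842^68 = 4842^64 × 4842^4 ≡ 4915 × 6669 (mod 7559).
4915 × 6669 = 32778135 ≡ 2311 (mod 7559).

2311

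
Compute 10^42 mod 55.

By square-and-multiply:
10^1 ≡ 10 (mod 55)
10^2 ≡ 10^2 = 100 ≡ 45 (mod 55)
10^4 ≡ 45^2 = 2025 ≡ 45 (mod 55)
10^8 ≡ 45^2 = 2025 ≡ 45 (mod 55)
10^16 ≡ 45^2 = 2025 ≡ 45 (mod 55)
10^32 ≡ 45^2 = 2025 ≡ 45 (mod 55)
10^42 = 10^32 * 10^8 * 10^2 ≡ 45 * 45 * 45 (mod 55).
Accumulate the product:
45 * 45 = 2025 ≡ 45
45 * 45 = 2025 ≡ 45

45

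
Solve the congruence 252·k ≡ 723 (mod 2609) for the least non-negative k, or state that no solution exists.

593

gcd(252, 2609) = 1, so a unique solution mod 2609 exists.
252⁻¹ ≡ 2433 (mod 2609).
k ≡ 2433·723 ≡ 593 (mod 2609).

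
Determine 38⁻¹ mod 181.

81

Run the extended Euclidean algorithm:
181 = 4*38 + 29
38 = 1*29 + 9
29 = 3*9 + 2
9 = 4*2 + 1
2 = 2*1 + 0
gcd(38, 181) = 1, so the inverse exists.
Bézout: 1 = −17*181 + 81*38.
So 38⁻¹ ≡ 81 (mod 181).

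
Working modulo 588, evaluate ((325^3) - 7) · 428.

300

(325)^3 ≡ 97 (mod 588)
97 - 7 = 90
90 · 428 = 38520 ≡ 300 (mod 588)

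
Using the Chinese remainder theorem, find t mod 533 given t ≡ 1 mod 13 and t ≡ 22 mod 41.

13⁻¹ mod 41: 13*19 ≡ 1 (mod 41), so 13⁻¹ ≡ 19.
t = 1 + 13*((22 − 1)*19 mod 41) = 1 + 13*30 = 391.
Check: 391 mod 13 = 1, 391 mod 41 = 22. ✓

391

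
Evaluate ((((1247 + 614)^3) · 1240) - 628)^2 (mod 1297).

1026

1247 + 614 = 1861 ≡ 564 (mod 1297)
(564)^3 ≡ 1213 (mod 1297)
1213 · 1240 = 1504120 ≡ 897 (mod 1297)
897 - 628 = 269
(269)^2 ≡ 1026 (mod 1297)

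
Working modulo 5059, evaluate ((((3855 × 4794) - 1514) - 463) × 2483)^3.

3855 × 4794 = 18480870 ≡ 343 (mod 5059)
343 - 1514 = -1171 ≡ 3888 (mod 5059)
3888 - 463 = 3425
3425 × 2483 = 8504275 ≡ 96 (mod 5059)
(96)^3 ≡ 4470 (mod 5059)

4470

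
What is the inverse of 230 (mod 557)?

By the extended Euclidean algorithm:
557 = 2*230 + 97
230 = 2*97 + 36
97 = 2*36 + 25
36 = 1*25 + 11
25 = 2*11 + 3
11 = 3*3 + 2
3 = 1*2 + 1
2 = 2*1 + 0
gcd(230, 557) = 1, so the inverse exists.
Bézout: 1 = 83*557 − 201*230.
So 230⁻¹ ≡ −201 ≡ 356 (mod 557).

356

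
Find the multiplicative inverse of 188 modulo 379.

Run the extended Euclidean algorithm:
379 = 2·188 + 3
188 = 62·3 + 2
3 = 1·2 + 1
2 = 2·1 + 0
gcd(188, 379) = 1, so the inverse exists.
Back-substitute for 1:
1 = 1·3 − 1·2
  = −1·188 + 63·3
  = 63·379 − 127·188
So 188⁻¹ ≡ −127 ≡ 252 (mod 379).

252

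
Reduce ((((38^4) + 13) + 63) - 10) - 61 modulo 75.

66

(38)^4 ≡ 61 (mod 75)
61 + 13 = 74
74 + 63 = 137 ≡ 62 (mod 75)
62 - 10 = 52
52 - 61 = -9 ≡ 66 (mod 75)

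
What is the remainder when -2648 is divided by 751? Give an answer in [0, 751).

356

-2648 = -4×751 + 356, so -2648 ≡ 356 (mod 751).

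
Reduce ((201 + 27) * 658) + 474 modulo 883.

201 + 27 = 228
228 * 658 = 150024 ≡ 797 (mod 883)
797 + 474 = 1271 ≡ 388 (mod 883)

388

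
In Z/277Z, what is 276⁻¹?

276

277 = 1*276 + 1
276 = 276*1 + 0
gcd(276, 277) = 1, so the inverse exists.
Back-substitute for 1:
1 = 1*277 − 1*276
So 276⁻¹ ≡ −1 ≡ 276 (mod 277).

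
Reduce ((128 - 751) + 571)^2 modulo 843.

128 - 751 = -623 ≡ 220 (mod 843)
220 + 571 = 791
(791)^2 ≡ 175 (mod 843)

175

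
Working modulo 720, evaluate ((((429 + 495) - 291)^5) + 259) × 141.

429 + 495 = 924 ≡ 204 (mod 720)
204 - 291 = -87 ≡ 633 (mod 720)
(633)^5 ≡ 153 (mod 720)
153 + 259 = 412
412 × 141 = 58092 ≡ 492 (mod 720)

492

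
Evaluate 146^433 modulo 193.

140

By square-and-multiply:
433 in binary is 110110001, i.e. 433 = 256 + 128 + 32 + 16 + 1.
146^1 ≡ 146 (mod 193)
146^2 ≡ 146^2 = 21316 ≡ 86 (mod 193)
146^4 ≡ 86^2 = 7396 ≡ 62 (mod 193)
146^8 ≡ 62^2 = 3844 ≡ 177 (mod 193)
146^16 ≡ 177^2 = 31329 ≡ 63 (mod 193)
146^32 ≡ 63^2 = 3969 ≡ 109 (mod 193)
146^64 ≡ 109^2 = 11881 ≡ 108 (mod 193)
146^128 ≡ 108^2 = 11664 ≡ 84 (mod 193)
146^256 ≡ 84^2 = 7056 ≡ 108 (mod 193)
146^433 = 146^256 · 146^128 · 146^32 · 146^16 · 146^1 ≡ 108 · 84 · 109 · 63 · 146 (mod 193).
Accumulate the product:
108 · 84 = 9072 ≡ 1
1 · 109 = 109
109 · 63 = 6867 ≡ 112
112 · 146 = 16352 ≡ 140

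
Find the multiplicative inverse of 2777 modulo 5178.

Run the extended Euclidean algorithm:
5178 = 1*2777 + 2401
2777 = 1*2401 + 376
2401 = 6*376 + 145
376 = 2*145 + 86
145 = 1*86 + 59
86 = 1*59 + 27
59 = 2*27 + 5
27 = 5*5 + 2
5 = 2*2 + 1
2 = 2*1 + 0
gcd(2777, 5178) = 1, so the inverse exists.
Bézout: 1 = 1130*5178 − 2107*2777.
So 2777⁻¹ ≡ −2107 ≡ 3071 (mod 5178).

3071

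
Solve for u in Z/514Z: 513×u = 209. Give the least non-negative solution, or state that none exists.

gcd(513, 514) = 1, so a unique solution mod 514 exists.
513⁻¹ ≡ 513 (mod 514).
u ≡ 513×209 ≡ 305 (mod 514).

305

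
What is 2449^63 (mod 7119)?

Compute successive squares:
2449^1 ≡ 2449 (mod 7119)
2449^2 ≡ 2449^2 = 5997601 ≡ 3403 (mod 7119)
2449^4 ≡ 3403^2 = 11580409 ≡ 4915 (mod 7119)
2449^8 ≡ 4915^2 = 24157225 ≡ 2458 (mod 7119)
2449^16 ≡ 2458^2 = 6041764 ≡ 4852 (mod 7119)
2449^32 ≡ 4852^2 = 23541904 ≡ 6490 (mod 7119)
2449^63 = 2449^32 * 2449^16 * 2449^8 * 2449^4 * 2449^2 * 2449^1 ≡ 6490 * 4852 * 2458 * 4915 * 3403 * 2449 (mod 7119).
Accumulate the product:
6490 * 4852 = 31489480 ≡ 2143
2143 * 2458 = 5267494 ≡ 6553
6553 * 4915 = 32207995 ≡ 1639
1639 * 3403 = 5577517 ≡ 3340
3340 * 2449 = 8179660 ≡ 7048

7048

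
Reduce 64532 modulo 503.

64532 = 128*503 + 148, so 64532 ≡ 148 (mod 503).

148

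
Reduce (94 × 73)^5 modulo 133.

53

94 × 73 = 6862 ≡ 79 (mod 133)
(79)^5 ≡ 53 (mod 133)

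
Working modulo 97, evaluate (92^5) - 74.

2

(92)^5 ≡ 76 (mod 97)
76 - 74 = 2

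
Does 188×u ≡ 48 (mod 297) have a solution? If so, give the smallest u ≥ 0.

114

gcd(188, 297) = 1, so a unique solution mod 297 exists.
188⁻¹ ≡ 188 (mod 297).
u ≡ 188×48 ≡ 114 (mod 297).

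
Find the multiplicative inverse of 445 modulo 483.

483 = 1*445 + 38
445 = 11*38 + 27
38 = 1*27 + 11
27 = 2*11 + 5
11 = 2*5 + 1
5 = 5*1 + 0
gcd(445, 483) = 1, so the inverse exists.
Bézout: 1 = 82*483 − 89*445.
So 445⁻¹ ≡ −89 ≡ 394 (mod 483).

394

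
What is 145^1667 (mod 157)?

145^1 ≡ 145 (mod 157)
145^2 ≡ 145^2 = 21025 ≡ 144 (mod 157)
145^4 ≡ 144^2 = 20736 ≡ 12 (mod 157)
145^8 ≡ 12^2 = 144 (mod 157)
145^16 ≡ 144^2 = 20736 ≡ 12 (mod 157)
145^32 ≡ 12^2 = 144 (mod 157)
145^64 ≡ 144^2 = 20736 ≡ 12 (mod 157)
145^128 ≡ 12^2 = 144 (mod 157)
145^256 ≡ 144^2 = 20736 ≡ 12 (mod 157)
145^512 ≡ 12^2 = 144 (mod 157)
145^1024 ≡ 144^2 = 20736 ≡ 12 (mod 157)
145^1667 = 145^1024 * 145^512 * 145^128 * 145^2 * 145^1 ≡ 12 * 144 * 144 * 144 * 145 (mod 157).
Accumulate the product:
12 * 144 = 1728 ≡ 1
1 * 144 = 144
144 * 144 = 20736 ≡ 12
12 * 145 = 1740 ≡ 13

13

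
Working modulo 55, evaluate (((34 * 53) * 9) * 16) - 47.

34 * 53 = 1802 ≡ 42 (mod 55)
42 * 9 = 378 ≡ 48 (mod 55)
48 * 16 = 768 ≡ 53 (mod 55)
53 - 47 = 6

6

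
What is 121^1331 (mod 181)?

1331 in binary is 10100110011, i.e. 1331 = 1024 + 256 + 32 + 16 + 2 + 1.
121^1 ≡ 121 (mod 181)
121^2 ≡ 121^2 = 14641 ≡ 161 (mod 181)
121^4 ≡ 161^2 = 25921 ≡ 38 (mod 181)
121^8 ≡ 38^2 = 1444 ≡ 177 (mod 181)
121^16 ≡ 177^2 = 31329 ≡ 16 (mod 181)
121^32 ≡ 16^2 = 256 ≡ 75 (mod 181)
121^64 ≡ 75^2 = 5625 ≡ 14 (mod 181)
121^128 ≡ 14^2 = 196 ≡ 15 (mod 181)
121^256 ≡ 15^2 = 225 ≡ 44 (mod 181)
121^512 ≡ 44^2 = 1936 ≡ 126 (mod 181)
121^1024 ≡ 126^2 = 15876 ≡ 129 (mod 181)
121^1331 = 121^1024 × 121^256 × 121^32 × 121^16 × 121^2 × 121^1 ≡ 129 × 44 × 75 × 16 × 161 × 121 (mod 181).
Accumulate the product:
129 × 44 = 5676 ≡ 65
65 × 75 = 4875 ≡ 169
169 × 16 = 2704 ≡ 170
170 × 161 = 27370 ≡ 39
39 × 121 = 4719 ≡ 13

13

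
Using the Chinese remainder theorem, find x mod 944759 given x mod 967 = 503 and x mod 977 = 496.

851463

967⁻¹ mod 977: 967×293 ≡ 1 (mod 977), so 967⁻¹ ≡ 293.
x = 503 + 967×((496 − 503)×293 mod 977) = 503 + 967×880 = 851463.
Check: 851463 mod 967 = 503, 851463 mod 977 = 496. ✓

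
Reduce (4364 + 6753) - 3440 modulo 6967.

710

4364 + 6753 = 11117 ≡ 4150 (mod 6967)
4150 - 3440 = 710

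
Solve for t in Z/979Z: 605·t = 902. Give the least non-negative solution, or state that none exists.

29

gcd(605, 979) = 11, and 11 | 902, so solutions exist.
Divide through by 11: 55·t ≡ 82 mod 89.
55⁻¹ ≡ 34 (mod 89).
t ≡ 34·82 ≡ 29 (mod 89).
The smallest non-negative solution is t = 29.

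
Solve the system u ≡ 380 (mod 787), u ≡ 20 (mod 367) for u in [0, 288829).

787⁻¹ mod 367: 787·277 ≡ 1 (mod 367), so 787⁻¹ ≡ 277.
u = 380 + 787·((20 − 380)·277 mod 367) = 380 + 787·104 = 82228.

82228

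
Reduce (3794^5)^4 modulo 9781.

2401

(3794)^5 ≡ 8365 (mod 9781)
(8365)^4 ≡ 2401 (mod 9781)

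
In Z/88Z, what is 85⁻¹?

88 = 1·85 + 3
85 = 28·3 + 1
3 = 3·1 + 0
gcd(85, 88) = 1, so the inverse exists.
Back-substitute for 1:
1 = 1·85 − 28·3
  = −28·88 + 29·85
So 85⁻¹ ≡ 29 (mod 88).

29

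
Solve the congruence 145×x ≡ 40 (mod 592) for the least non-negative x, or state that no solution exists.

184

gcd(145, 592) = 1, so a unique solution mod 592 exists.
145⁻¹ ≡ 49 (mod 592).
x ≡ 49×40 ≡ 184 (mod 592).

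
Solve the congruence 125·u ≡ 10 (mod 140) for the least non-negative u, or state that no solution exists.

gcd(125, 140) = 5, and 5 | 10, so solutions exist.
Divide through by 5: 25·u = 2 (mod 28).
25⁻¹ ≡ 9 (mod 28).
u ≡ 9·2 ≡ 18 (mod 28).
The smallest non-negative solution is u = 18.

18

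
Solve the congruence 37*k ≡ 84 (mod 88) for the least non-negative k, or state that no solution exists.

76

gcd(37, 88) = 1, so a unique solution mod 88 exists.
37⁻¹ ≡ 69 (mod 88).
k ≡ 69*84 ≡ 76 (mod 88).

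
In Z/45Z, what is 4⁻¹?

34

By the extended Euclidean algorithm:
45 = 11×4 + 1
4 = 4×1 + 0
gcd(4, 45) = 1, so the inverse exists.
Back-substitute for 1:
1 = 1×45 − 11×4
So 4⁻¹ ≡ −11 ≡ 34 (mod 45).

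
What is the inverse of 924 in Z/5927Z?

By the extended Euclidean algorithm:
5927 = 6*924 + 383
924 = 2*383 + 158
383 = 2*158 + 67
158 = 2*67 + 24
67 = 2*24 + 19
24 = 1*19 + 5
19 = 3*5 + 4
5 = 1*4 + 1
4 = 4*1 + 0
gcd(924, 5927) = 1, so the inverse exists.
Bézout: 1 = −193*5927 + 1238*924.
So 924⁻¹ ≡ 1238 (mod 5927).

1238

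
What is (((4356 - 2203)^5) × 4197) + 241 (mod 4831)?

1797

4356 - 2203 = 2153
(2153)^5 ≡ 1552 (mod 4831)
1552 × 4197 = 6513744 ≡ 1556 (mod 4831)
1556 + 241 = 1797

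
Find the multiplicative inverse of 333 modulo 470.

Apply the Euclidean algorithm and back-substitute:
470 = 1×333 + 137
333 = 2×137 + 59
137 = 2×59 + 19
59 = 3×19 + 2
19 = 9×2 + 1
2 = 2×1 + 0
gcd(333, 470) = 1, so the inverse exists.
Bézout: 1 = 158×470 − 223×333.
So 333⁻¹ ≡ −223 ≡ 247 (mod 470).

247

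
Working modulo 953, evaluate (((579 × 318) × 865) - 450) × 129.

579 × 318 = 184122 ≡ 193 (mod 953)
193 × 865 = 166945 ≡ 170 (mod 953)
170 - 450 = -280 ≡ 673 (mod 953)
673 × 129 = 86817 ≡ 94 (mod 953)

94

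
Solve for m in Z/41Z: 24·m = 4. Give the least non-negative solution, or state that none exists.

gcd(24, 41) = 1, so a unique solution mod 41 exists.
24⁻¹ ≡ 12 (mod 41).
m ≡ 12·4 ≡ 7 (mod 41).

7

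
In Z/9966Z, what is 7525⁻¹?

4687

9966 = 1·7525 + 2441
7525 = 3·2441 + 202
2441 = 12·202 + 17
202 = 11·17 + 15
17 = 1·15 + 2
15 = 7·2 + 1
2 = 2·1 + 0
gcd(7525, 9966) = 1, so the inverse exists.
Back-substitute for 1:
1 = 1·15 − 7·2
  = −7·17 + 8·15
  = 8·202 − 95·17
  = −95·2441 + 1148·202
  = 1148·7525 − 3539·2441
  = −3539·9966 + 4687·7525
So 7525⁻¹ ≡ 4687 (mod 9966).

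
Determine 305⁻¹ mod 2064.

785

Run the extended Euclidean algorithm:
2064 = 6·305 + 234
305 = 1·234 + 71
234 = 3·71 + 21
71 = 3·21 + 8
21 = 2·8 + 5
8 = 1·5 + 3
5 = 1·3 + 2
3 = 1·2 + 1
2 = 2·1 + 0
gcd(305, 2064) = 1, so the inverse exists.
Bézout: 1 = −116·2064 + 785·305.
So 305⁻¹ ≡ 785 (mod 2064).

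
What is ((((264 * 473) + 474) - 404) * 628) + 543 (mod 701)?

488

264 * 473 = 124872 ≡ 94 (mod 701)
94 + 474 = 568
568 - 404 = 164
164 * 628 = 102992 ≡ 646 (mod 701)
646 + 543 = 1189 ≡ 488 (mod 701)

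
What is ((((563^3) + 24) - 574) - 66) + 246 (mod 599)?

(563)^3 ≡ 66 (mod 599)
66 + 24 = 90
90 - 574 = -484 ≡ 115 (mod 599)
115 - 66 = 49
49 + 246 = 295

295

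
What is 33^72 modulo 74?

1

By square-and-multiply:
33^1 ≡ 33 (mod 74)
33^2 ≡ 33^2 = 1089 ≡ 53 (mod 74)
33^4 ≡ 53^2 = 2809 ≡ 71 (mod 74)
33^8 ≡ 71^2 = 5041 ≡ 9 (mod 74)
33^16 ≡ 9^2 = 81 ≡ 7 (mod 74)
33^32 ≡ 7^2 = 49 (mod 74)
33^64 ≡ 49^2 = 2401 ≡ 33 (mod 74)
33^72 = 33^64 × 33^8 ≡ 33 × 9 (mod 74).
33 × 9 = 297 ≡ 1 (mod 74).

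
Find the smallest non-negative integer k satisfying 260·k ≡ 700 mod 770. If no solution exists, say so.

56

gcd(260, 770) = 10, and 10 | 700, so solutions exist.
Divide through by 10: 26·k ≡ 70 (mod 77).
26⁻¹ ≡ 3 (mod 77).
k ≡ 3·70 ≡ 56 (mod 77).
The smallest non-negative solution is k = 56.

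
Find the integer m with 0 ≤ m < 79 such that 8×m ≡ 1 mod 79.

Apply the Euclidean algorithm and back-substitute:
79 = 9·8 + 7
8 = 1·7 + 1
7 = 7·1 + 0
gcd(8, 79) = 1, so the inverse exists.
Back-substitute for 1:
1 = 1·8 − 1·7
  = −1·79 + 10·8
So 8⁻¹ ≡ 10 (mod 79).

10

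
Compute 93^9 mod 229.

34

Using repeated squaring:
93^1 ≡ 93 (mod 229)
93^2 ≡ 93^2 = 8649 ≡ 176 (mod 229)
93^4 ≡ 176^2 = 30976 ≡ 61 (mod 229)
93^8 ≡ 61^2 = 3721 ≡ 57 (mod 229)
93^9 = 93^8 * 93^1 ≡ 57 * 93 (mod 229).
57 * 93 = 5301 ≡ 34 (mod 229).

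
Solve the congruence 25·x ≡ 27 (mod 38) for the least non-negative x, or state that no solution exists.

33

gcd(25, 38) = 1, so a unique solution mod 38 exists.
25⁻¹ ≡ 35 (mod 38).
x ≡ 35·27 ≡ 33 (mod 38).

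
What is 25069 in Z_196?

177

25069 = 127×196 + 177, so 25069 ≡ 177 (mod 196).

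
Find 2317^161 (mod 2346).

2113

Using repeated squaring:
2317^1 ≡ 2317 (mod 2346)
2317^2 ≡ 2317^2 = 5368489 ≡ 841 (mod 2346)
2317^4 ≡ 841^2 = 707281 ≡ 1135 (mod 2346)
2317^8 ≡ 1135^2 = 1288225 ≡ 271 (mod 2346)
2317^16 ≡ 271^2 = 73441 ≡ 715 (mod 2346)
2317^32 ≡ 715^2 = 511225 ≡ 2143 (mod 2346)
2317^64 ≡ 2143^2 = 4592449 ≡ 1327 (mod 2346)
2317^128 ≡ 1327^2 = 1760929 ≡ 1429 (mod 2346)
2317^161 = 2317^128 × 2317^32 × 2317^1 ≡ 1429 × 2143 × 2317 (mod 2346).
Accumulate the product:
1429 × 2143 = 3062347 ≡ 817
817 × 2317 = 1892989 ≡ 2113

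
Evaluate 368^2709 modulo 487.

126

Using repeated squaring:
2709 in binary is 101010010101, i.e. 2709 = 2048 + 512 + 128 + 16 + 4 + 1.
368^1 ≡ 368 (mod 487)
368^2 ≡ 368^2 = 135424 ≡ 38 (mod 487)
368^4 ≡ 38^2 = 1444 ≡ 470 (mod 487)
368^8 ≡ 470^2 = 220900 ≡ 289 (mod 487)
368^16 ≡ 289^2 = 83521 ≡ 244 (mod 487)
368^32 ≡ 244^2 = 59536 ≡ 122 (mod 487)
368^64 ≡ 122^2 = 14884 ≡ 274 (mod 487)
368^128 ≡ 274^2 = 75076 ≡ 78 (mod 487)
368^256 ≡ 78^2 = 6084 ≡ 240 (mod 487)
368^512 ≡ 240^2 = 57600 ≡ 134 (mod 487)
368^1024 ≡ 134^2 = 17956 ≡ 424 (mod 487)
368^2048 ≡ 424^2 = 179776 ≡ 73 (mod 487)
368^2709 = 368^2048 · 368^512 · 368^128 · 368^16 · 368^4 · 368^1 ≡ 73 · 134 · 78 · 244 · 470 · 368 (mod 487).
Accumulate the product:
73 · 134 = 9782 ≡ 42
42 · 78 = 3276 ≡ 354
354 · 244 = 86376 ≡ 177
177 · 470 = 83190 ≡ 400
400 · 368 = 147200 ≡ 126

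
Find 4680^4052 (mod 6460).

2240

4052 in binary is 111111010100, i.e. 4052 = 2048 + 1024 + 512 + 256 + 128 + 64 + 16 + 4.
4680^1 ≡ 4680 (mod 6460)
4680^2 ≡ 4680^2 = 21902400 ≡ 3000 (mod 6460)
4680^4 ≡ 3000^2 = 9000000 ≡ 1220 (mod 6460)
4680^8 ≡ 1220^2 = 1488400 ≡ 2600 (mod 6460)
4680^16 ≡ 2600^2 = 6760000 ≡ 2840 (mod 6460)
4680^32 ≡ 2840^2 = 8065600 ≡ 3520 (mod 6460)
4680^64 ≡ 3520^2 = 12390400 ≡ 120 (mod 6460)
4680^128 ≡ 120^2 = 14400 ≡ 1480 (mod 6460)
4680^256 ≡ 1480^2 = 2190400 ≡ 460 (mod 6460)
4680^512 ≡ 460^2 = 211600 ≡ 4880 (mod 6460)
4680^1024 ≡ 4880^2 = 23814400 ≡ 2840 (mod 6460)
4680^2048 ≡ 2840^2 = 8065600 ≡ 3520 (mod 6460)
4680^4052 = 4680^2048 × 4680^1024 × 4680^512 × 4680^256 × 4680^128 × 4680^64 × 4680^16 × 4680^4 ≡ 3520 × 2840 × 4880 × 460 × 1480 × 120 × 2840 × 1220 (mod 6460).
Accumulate the product:
3520 × 2840 = 9996800 ≡ 3180
3180 × 4880 = 15518400 ≡ 1480
1480 × 460 = 680800 ≡ 2500
2500 × 1480 = 3700000 ≡ 4880
4880 × 120 = 585600 ≡ 4200
4200 × 2840 = 11928000 ≡ 2840
2840 × 1220 = 3464800 ≡ 2240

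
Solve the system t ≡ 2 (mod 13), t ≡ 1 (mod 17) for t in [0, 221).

171

13⁻¹ mod 17: 13*4 ≡ 1 (mod 17), so 13⁻¹ ≡ 4.
t = 2 + 13*((1 − 2)*4 mod 17) = 2 + 13*13 = 171.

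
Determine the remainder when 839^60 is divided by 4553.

799

60 in binary is 111100, i.e. 60 = 32 + 16 + 8 + 4.
839^1 ≡ 839 (mod 4553)
839^2 ≡ 839^2 = 703921 ≡ 2759 (mod 4553)
839^4 ≡ 2759^2 = 7612081 ≡ 4018 (mod 4553)
839^8 ≡ 4018^2 = 16144324 ≡ 3939 (mod 4553)
839^16 ≡ 3939^2 = 15515721 ≡ 3650 (mod 4553)
839^32 ≡ 3650^2 = 13322500 ≡ 422 (mod 4553)
839^60 = 839^32 × 839^16 × 839^8 × 839^4 ≡ 422 × 3650 × 3939 × 4018 (mod 4553).
Accumulate the product:
422 × 3650 = 1540300 ≡ 1386
1386 × 3939 = 5459454 ≡ 407
407 × 4018 = 1635326 ≡ 799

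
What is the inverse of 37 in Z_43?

7

43 = 1×37 + 6
37 = 6×6 + 1
6 = 6×1 + 0
gcd(37, 43) = 1, so the inverse exists.
Back-substitute for 1:
1 = 1×37 − 6×6
  = −6×43 + 7×37
So 37⁻¹ ≡ 7 (mod 43).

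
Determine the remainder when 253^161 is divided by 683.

201

By square-and-multiply:
161 in binary is 10100001, i.e. 161 = 128 + 32 + 1.
253^1 ≡ 253 (mod 683)
253^2 ≡ 253^2 = 64009 ≡ 490 (mod 683)
253^4 ≡ 490^2 = 240100 ≡ 367 (mod 683)
253^8 ≡ 367^2 = 134689 ≡ 138 (mod 683)
253^16 ≡ 138^2 = 19044 ≡ 603 (mod 683)
253^32 ≡ 603^2 = 363609 ≡ 253 (mod 683)
253^64 ≡ 253^2 = 64009 ≡ 490 (mod 683)
253^128 ≡ 490^2 = 240100 ≡ 367 (mod 683)
253^161 = 253^128 · 253^32 · 253^1 ≡ 367 · 253 · 253 (mod 683).
Accumulate the product:
367 · 253 = 92851 ≡ 646
646 · 253 = 163438 ≡ 201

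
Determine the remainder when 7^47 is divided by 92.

7^1 ≡ 7 (mod 92)
7^2 ≡ 7^2 = 49 (mod 92)
7^4 ≡ 49^2 = 2401 ≡ 9 (mod 92)
7^8 ≡ 9^2 = 81 (mod 92)
7^16 ≡ 81^2 = 6561 ≡ 29 (mod 92)
7^32 ≡ 29^2 = 841 ≡ 13 (mod 92)
7^47 = 7^32 × 7^8 × 7^4 × 7^2 × 7^1 ≡ 13 × 81 × 9 × 49 × 7 (mod 92).
Accumulate the product:
13 × 81 = 1053 ≡ 41
41 × 9 = 369 ≡ 1
1 × 49 = 49
49 × 7 = 343 ≡ 67

67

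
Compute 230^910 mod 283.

225

910 in binary is 1110001110, i.e. 910 = 512 + 256 + 128 + 8 + 4 + 2.
230^1 ≡ 230 (mod 283)
230^2 ≡ 230^2 = 52900 ≡ 262 (mod 283)
230^4 ≡ 262^2 = 68644 ≡ 158 (mod 283)
230^8 ≡ 158^2 = 24964 ≡ 60 (mod 283)
230^16 ≡ 60^2 = 3600 ≡ 204 (mod 283)
230^32 ≡ 204^2 = 41616 ≡ 15 (mod 283)
230^64 ≡ 15^2 = 225 (mod 283)
230^128 ≡ 225^2 = 50625 ≡ 251 (mod 283)
230^256 ≡ 251^2 = 63001 ≡ 175 (mod 283)
230^512 ≡ 175^2 = 30625 ≡ 61 (mod 283)
230^910 = 230^512 × 230^256 × 230^128 × 230^8 × 230^4 × 230^2 ≡ 61 × 175 × 251 × 60 × 158 × 262 (mod 283).
Accumulate the product:
61 × 175 = 10675 ≡ 204
204 × 251 = 51204 ≡ 264
264 × 60 = 15840 ≡ 275
275 × 158 = 43450 ≡ 151
151 × 262 = 39562 ≡ 225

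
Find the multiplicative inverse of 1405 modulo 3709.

755

Apply the Euclidean algorithm and back-substitute:
3709 = 2×1405 + 899
1405 = 1×899 + 506
899 = 1×506 + 393
506 = 1×393 + 113
393 = 3×113 + 54
113 = 2×54 + 5
54 = 10×5 + 4
5 = 1×4 + 1
4 = 4×1 + 0
gcd(1405, 3709) = 1, so the inverse exists.
Back-substitute for 1:
1 = 1×5 − 1×4
  = −1×54 + 11×5
  = 11×113 − 23×54
  = −23×393 + 80×113
  = 80×506 − 103×393
  = −103×899 + 183×506
  = 183×1405 − 286×899
  = −286×3709 + 755×1405
So 1405⁻¹ ≡ 755 (mod 3709).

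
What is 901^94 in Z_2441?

Using repeated squaring:
94 in binary is 1011110, i.e. 94 = 64 + 16 + 8 + 4 + 2.
901^1 ≡ 901 (mod 2441)
901^2 ≡ 901^2 = 811801 ≡ 1389 (mod 2441)
901^4 ≡ 1389^2 = 1929321 ≡ 931 (mod 2441)
901^8 ≡ 931^2 = 866761 ≡ 206 (mod 2441)
901^16 ≡ 206^2 = 42436 ≡ 939 (mod 2441)
901^32 ≡ 939^2 = 881721 ≡ 520 (mod 2441)
901^64 ≡ 520^2 = 270400 ≡ 1890 (mod 2441)
901^94 = 901^64 * 901^16 * 901^8 * 901^4 * 901^2 ≡ 1890 * 939 * 206 * 931 * 1389 (mod 2441).
Accumulate the product:
1890 * 939 = 1774710 ≡ 103
103 * 206 = 21218 ≡ 1690
1690 * 931 = 1573390 ≡ 1386
1386 * 1389 = 1925154 ≡ 1646

1646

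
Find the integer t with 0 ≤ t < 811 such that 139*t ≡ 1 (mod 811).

776

By the extended Euclidean algorithm:
811 = 5×139 + 116
139 = 1×116 + 23
116 = 5×23 + 1
23 = 23×1 + 0
gcd(139, 811) = 1, so the inverse exists.
Bézout: 1 = 6×811 − 35×139.
So 139⁻¹ ≡ −35 ≡ 776 (mod 811).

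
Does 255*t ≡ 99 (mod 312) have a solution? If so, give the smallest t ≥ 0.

53

gcd(255, 312) = 3, and 3 | 99, so solutions exist.
Divide through by 3: 85*t = 33 (mod 104).
85⁻¹ ≡ 93 (mod 104).
t ≡ 93*33 ≡ 53 (mod 104).
The smallest non-negative solution is t = 53.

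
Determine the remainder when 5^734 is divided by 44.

9

734 in binary is 1011011110, i.e. 734 = 512 + 128 + 64 + 16 + 8 + 4 + 2.
5^1 ≡ 5 (mod 44)
5^2 ≡ 5^2 = 25 (mod 44)
5^4 ≡ 25^2 = 625 ≡ 9 (mod 44)
5^8 ≡ 9^2 = 81 ≡ 37 (mod 44)
5^16 ≡ 37^2 = 1369 ≡ 5 (mod 44)
5^32 ≡ 5^2 = 25 (mod 44)
5^64 ≡ 25^2 = 625 ≡ 9 (mod 44)
5^128 ≡ 9^2 = 81 ≡ 37 (mod 44)
5^256 ≡ 37^2 = 1369 ≡ 5 (mod 44)
5^512 ≡ 5^2 = 25 (mod 44)
5^734 = 5^512 · 5^128 · 5^64 · 5^16 · 5^8 · 5^4 · 5^2 ≡ 25 · 37 · 9 · 5 · 37 · 9 · 25 (mod 44).
Accumulate the product:
25 · 37 = 925 ≡ 1
1 · 9 = 9
9 · 5 = 45 ≡ 1
1 · 37 = 37
37 · 9 = 333 ≡ 25
25 · 25 = 625 ≡ 9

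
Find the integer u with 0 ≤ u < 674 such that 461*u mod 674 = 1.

443

Apply the Euclidean algorithm and back-substitute:
674 = 1×461 + 213
461 = 2×213 + 35
213 = 6×35 + 3
35 = 11×3 + 2
3 = 1×2 + 1
2 = 2×1 + 0
gcd(461, 674) = 1, so the inverse exists.
Bézout: 1 = 158×674 − 231×461.
So 461⁻¹ ≡ −231 ≡ 443 (mod 674).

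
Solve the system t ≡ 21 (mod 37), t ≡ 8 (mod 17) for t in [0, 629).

37⁻¹ mod 17: 37·6 ≡ 1 (mod 17), so 37⁻¹ ≡ 6.
t = 21 + 37·((8 − 21)·6 mod 17) = 21 + 37·7 = 280.

280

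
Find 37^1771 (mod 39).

28

1771 in binary is 11011101011, i.e. 1771 = 1024 + 512 + 128 + 64 + 32 + 8 + 2 + 1.
37^1 ≡ 37 (mod 39)
37^2 ≡ 37^2 = 1369 ≡ 4 (mod 39)
37^4 ≡ 4^2 = 16 (mod 39)
37^8 ≡ 16^2 = 256 ≡ 22 (mod 39)
37^16 ≡ 22^2 = 484 ≡ 16 (mod 39)
37^32 ≡ 16^2 = 256 ≡ 22 (mod 39)
37^64 ≡ 22^2 = 484 ≡ 16 (mod 39)
37^128 ≡ 16^2 = 256 ≡ 22 (mod 39)
37^256 ≡ 22^2 = 484 ≡ 16 (mod 39)
37^512 ≡ 16^2 = 256 ≡ 22 (mod 39)
37^1024 ≡ 22^2 = 484 ≡ 16 (mod 39)
37^1771 = 37^1024 * 37^512 * 37^128 * 37^64 * 37^32 * 37^8 * 37^2 * 37^1 ≡ 16 * 22 * 22 * 16 * 22 * 22 * 4 * 37 (mod 39).
Accumulate the product:
16 * 22 = 352 ≡ 1
1 * 22 = 22
22 * 16 = 352 ≡ 1
1 * 22 = 22
22 * 22 = 484 ≡ 16
16 * 4 = 64 ≡ 25
25 * 37 = 925 ≡ 28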